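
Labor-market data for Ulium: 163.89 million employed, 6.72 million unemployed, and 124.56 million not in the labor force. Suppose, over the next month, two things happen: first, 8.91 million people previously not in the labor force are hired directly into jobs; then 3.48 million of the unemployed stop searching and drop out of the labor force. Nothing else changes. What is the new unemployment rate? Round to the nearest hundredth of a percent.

New unemployment rate ≈ 1.84%.

Initially, labor force = 163.89 + 6.72 = 170.61 million, so u = 6.72/170.61 = 3.94%.
After the first change, employed and labor force both rise by 8.91; unemployed unchanged → E = 172.80, U = 6.72, labor force = 179.52 million.
After the second change, unemployed and labor force both fall by 3.48 → E = 172.80, U = 3.24, labor force = 176.04 million.
New unemployment rate = 3.24 / 176.04 = 1.84%.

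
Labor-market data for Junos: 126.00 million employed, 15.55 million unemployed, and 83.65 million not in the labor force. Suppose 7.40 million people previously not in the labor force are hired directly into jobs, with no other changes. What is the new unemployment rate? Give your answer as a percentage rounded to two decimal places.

Initially, labor force = 126.00 + 15.55 = 141.55 million, so u = 15.55/141.55 = 10.99%.
After the change, employed and labor force both rise by 7.40; unemployed unchanged → E = 133.40, U = 15.55, labor force = 148.95 million.
New unemployment rate = 15.55 / 148.95 = 10.44%.

New unemployment rate ≈ 10.44%.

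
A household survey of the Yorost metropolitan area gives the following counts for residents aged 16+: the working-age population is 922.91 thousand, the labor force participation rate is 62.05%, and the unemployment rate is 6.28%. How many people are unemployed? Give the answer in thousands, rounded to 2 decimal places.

Labor force = 0.6205 × 922.91 = 572.67 thousand.
Unemployed = 0.0628 × 572.67 ≈ 35.96 thousand.

About 35.96 thousand are unemployed.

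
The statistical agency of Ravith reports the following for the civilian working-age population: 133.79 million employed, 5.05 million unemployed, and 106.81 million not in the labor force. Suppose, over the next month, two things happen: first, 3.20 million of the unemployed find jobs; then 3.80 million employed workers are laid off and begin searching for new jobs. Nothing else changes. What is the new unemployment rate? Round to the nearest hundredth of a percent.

New unemployment rate ≈ 4.07%.

Initially, labor force = 133.79 + 5.05 = 138.84 million, so u = 5.05/138.84 = 3.64%.
After the first change, unemployed falls and employed rises by 3.20; labor force unchanged → E = 136.99, U = 1.85, labor force = 138.84 million.
After the second change, employed falls and unemployed rises by 3.80; labor force unchanged → E = 133.19, U = 5.65, labor force = 138.84 million.
New unemployment rate = 5.65 / 138.84 = 4.07%.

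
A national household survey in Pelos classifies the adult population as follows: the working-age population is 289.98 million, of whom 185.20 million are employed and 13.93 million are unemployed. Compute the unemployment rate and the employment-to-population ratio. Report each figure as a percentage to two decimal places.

Unemployment rate ≈ 7.00%; employment-population ratio ≈ 63.87%.

Labor force = employed + unemployed = 185.20 + 13.93 = 199.13 million.
Unemployment rate = 13.93 / 199.13 = 7.00%.
Employment-population ratio = 185.20 / 289.98 = 63.87%.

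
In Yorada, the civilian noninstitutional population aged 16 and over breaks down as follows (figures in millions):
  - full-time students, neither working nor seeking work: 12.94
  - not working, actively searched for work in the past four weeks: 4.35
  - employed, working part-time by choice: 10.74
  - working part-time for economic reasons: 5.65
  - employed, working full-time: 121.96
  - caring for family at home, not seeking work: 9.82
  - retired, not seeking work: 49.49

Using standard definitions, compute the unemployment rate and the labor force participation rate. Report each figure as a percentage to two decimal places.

Employed = 10.74 + 5.65 + 121.96 = 138.35 million (anyone who worked, including part-time for economic reasons, counts as employed).
Unemployed = 4.35 million.
Labor force = 138.35 + 4.35 = 142.70 million.
Not in labor force = 12.94 + 9.82 + 49.49 = 72.25 million (those not working and not actively searching are outside the labor force).
Civilian working-age population = 142.70 + 72.25 = 214.95 million.
Unemployment rate = 4.35 / 142.70 = 3.05%.
Labor force participation rate = 142.70 / 214.95 = 66.39%.

Unemployment rate ≈ 3.05%; labor force participation rate ≈ 66.39%.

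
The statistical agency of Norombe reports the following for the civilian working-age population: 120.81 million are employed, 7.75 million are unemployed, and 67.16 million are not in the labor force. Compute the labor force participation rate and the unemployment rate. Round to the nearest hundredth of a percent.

Labor force = employed + unemployed = 120.81 + 7.75 = 128.56 million.
Working-age population = 128.56 + 67.16 = 195.72 million.
Unemployment rate = 7.75 / 128.56 = 6.03%.
Labor force participation rate = 128.56 / 195.72 = 65.69%.

Labor force participation rate ≈ 65.69%; unemployment rate ≈ 6.03%.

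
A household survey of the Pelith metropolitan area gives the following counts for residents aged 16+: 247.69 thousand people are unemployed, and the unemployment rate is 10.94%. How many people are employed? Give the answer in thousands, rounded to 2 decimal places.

About 2,016.39 thousand are employed.

Labor force = U / u = 247.69 / 0.1094 ≈ 2,264.08 thousand.
Employed = labor force − unemployed = 2,264.08 − 247.69 = 2,016.39 thousand.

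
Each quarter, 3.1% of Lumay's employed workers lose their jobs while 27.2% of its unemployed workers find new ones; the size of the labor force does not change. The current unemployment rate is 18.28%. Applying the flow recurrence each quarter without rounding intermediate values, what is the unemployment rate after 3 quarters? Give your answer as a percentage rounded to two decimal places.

Unemployment rate after three quarters ≈ 12.96%.

With a fixed labor force, u_{t+1} = u_t + s·(1−u_t) − f·u_t = u_t·(1−s−f) + s.
Here 1−s−f = 0.697 and s = 0.031.
u_1 = 0.182800 × 0.697 + 0.031 = 0.158412.
u_2 = 0.158412 × 0.697 + 0.031 = 0.141413.
u_3 = 0.141413 × 0.697 + 0.031 = 0.129565.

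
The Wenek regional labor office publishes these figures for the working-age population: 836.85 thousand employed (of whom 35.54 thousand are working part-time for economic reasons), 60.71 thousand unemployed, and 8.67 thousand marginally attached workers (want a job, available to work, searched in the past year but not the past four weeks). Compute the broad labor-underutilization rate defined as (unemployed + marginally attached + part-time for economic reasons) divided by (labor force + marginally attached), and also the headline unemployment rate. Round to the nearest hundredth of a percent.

Labor force = 836.85 + 60.71 = 897.56 thousand.
Numerator = 60.71 + 8.67 + 35.54 = 104.92 thousand.
Denominator = 897.56 + 8.67 = 906.23 thousand.
Broad rate = 104.92 / 906.23 = 11.58%.
Headline unemployment rate = 60.71 / 897.56 = 6.76%.

Broad underutilization rate ≈ 11.58%; headline unemployment rate ≈ 6.76%.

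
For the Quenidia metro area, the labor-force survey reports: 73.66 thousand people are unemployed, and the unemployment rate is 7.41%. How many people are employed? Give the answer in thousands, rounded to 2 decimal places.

Labor force = U / u = 73.66 / 0.0741 ≈ 994.06 thousand.
Employed = labor force − unemployed = 994.06 − 73.66 = 920.40 thousand.

About 920.40 thousand are employed.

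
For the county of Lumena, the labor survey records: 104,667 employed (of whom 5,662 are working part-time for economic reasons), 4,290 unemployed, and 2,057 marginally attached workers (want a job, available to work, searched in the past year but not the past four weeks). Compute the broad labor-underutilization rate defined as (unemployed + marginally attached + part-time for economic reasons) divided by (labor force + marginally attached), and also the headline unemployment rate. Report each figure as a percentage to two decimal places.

Labor force = 104,667 + 4,290 = 108,957.
Numerator = 4,290 + 2,057 + 5,662 = 12,009.
Denominator = 108,957 + 2,057 = 111,014.
Broad rate = 12,009 / 111,014 = 10.82%.
Headline unemployment rate = 4,290 / 108,957 = 3.94%.

Broad underutilization rate ≈ 10.82%; headline unemployment rate ≈ 3.94%.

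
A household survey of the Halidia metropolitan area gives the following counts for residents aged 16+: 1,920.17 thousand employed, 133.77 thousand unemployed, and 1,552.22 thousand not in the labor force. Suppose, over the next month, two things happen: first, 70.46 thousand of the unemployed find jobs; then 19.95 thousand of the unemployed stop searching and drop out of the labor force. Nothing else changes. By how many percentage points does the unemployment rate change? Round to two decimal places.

Initially, labor force = 1,920.17 + 133.77 = 2,053.94 thousand, so u = 133.77/2,053.94 = 6.51%.
After the first change, unemployed falls and employed rises by 70.46; labor force unchanged → E = 1,990.63, U = 63.31, labor force = 2,053.94 thousand.
After the second change, unemployed and labor force both fall by 19.95 → E = 1,990.63, U = 43.36, labor force = 2,033.99 thousand.
New unemployment rate = 43.36 / 2,033.99 = 2.13%.
Change = 2.13% − 6.51% = −4.38 percentage points.

The unemployment rate changes by −4.38 percentage points.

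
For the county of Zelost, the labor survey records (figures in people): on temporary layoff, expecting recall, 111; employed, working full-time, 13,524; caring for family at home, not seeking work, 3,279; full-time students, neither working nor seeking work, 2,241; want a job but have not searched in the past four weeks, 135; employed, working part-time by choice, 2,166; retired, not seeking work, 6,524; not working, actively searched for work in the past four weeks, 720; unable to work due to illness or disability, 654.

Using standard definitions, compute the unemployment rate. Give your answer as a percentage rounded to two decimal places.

Employed = 13,524 + 2,166 = 15,690.
Unemployed = 111 + 720 = 831 (jobless and actively searching, or on temporary layoff).
Labor force = 15,690 + 831 = 16,521.
Unemployment rate = 831 / 16,521 = 5.03%.

Unemployment rate ≈ 5.03%.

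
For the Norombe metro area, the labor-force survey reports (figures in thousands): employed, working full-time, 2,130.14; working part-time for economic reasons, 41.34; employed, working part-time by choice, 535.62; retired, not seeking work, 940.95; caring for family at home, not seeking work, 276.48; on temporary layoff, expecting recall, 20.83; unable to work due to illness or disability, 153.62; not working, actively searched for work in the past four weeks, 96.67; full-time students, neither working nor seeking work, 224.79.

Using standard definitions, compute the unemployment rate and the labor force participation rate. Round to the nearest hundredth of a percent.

Unemployment rate ≈ 4.16%; labor force participation rate ≈ 63.90%.

Employed = 2,130.14 + 41.34 + 535.62 = 2,707.10 thousand (anyone who worked, including part-time for economic reasons, counts as employed).
Unemployed = 20.83 + 96.67 = 117.50 thousand (jobless and actively searching, or on temporary layoff).
Labor force = 2,707.10 + 117.50 = 2,824.60 thousand.
Not in labor force = 940.95 + 276.48 + 153.62 + 224.79 = 1,595.84 thousand (those not working and not actively searching are outside the labor force).
Civilian working-age population = 2,824.60 + 1,595.84 = 4,420.44 thousand.
Unemployment rate = 117.50 / 2,824.60 = 4.16%.
Labor force participation rate = 2,824.60 / 4,420.44 = 63.90%.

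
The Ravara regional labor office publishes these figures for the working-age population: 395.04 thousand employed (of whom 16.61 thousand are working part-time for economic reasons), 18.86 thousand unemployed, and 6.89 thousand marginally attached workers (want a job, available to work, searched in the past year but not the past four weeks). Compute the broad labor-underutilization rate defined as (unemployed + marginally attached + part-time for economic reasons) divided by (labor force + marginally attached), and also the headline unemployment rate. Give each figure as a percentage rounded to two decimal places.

Broad underutilization rate ≈ 10.07%; headline unemployment rate ≈ 4.56%.

Labor force = 395.04 + 18.86 = 413.90 thousand.
Numerator = 18.86 + 6.89 + 16.61 = 42.36 thousand.
Denominator = 413.90 + 6.89 = 420.79 thousand.
Broad rate = 42.36 / 420.79 = 10.07%.
Headline unemployment rate = 18.86 / 413.90 = 4.56%.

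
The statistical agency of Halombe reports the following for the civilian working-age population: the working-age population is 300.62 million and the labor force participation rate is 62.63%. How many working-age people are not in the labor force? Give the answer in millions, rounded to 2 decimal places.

About 112.34 million are not in the labor force.

Share not in the labor force = 1 − 0.6263 = 0.3737.
Not in labor force = 0.3737 × 300.62 ≈ 112.34 million.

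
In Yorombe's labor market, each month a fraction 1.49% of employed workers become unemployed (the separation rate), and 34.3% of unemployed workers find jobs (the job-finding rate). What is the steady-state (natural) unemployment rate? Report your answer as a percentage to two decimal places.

At steady state the flows balance: s·E = f·U, so U/(E+U) = s/(s+f).
u* = 1.49 / (1.49 + 34.3) = 1.49 / 35.79 = 4.16%.

Steady-state unemployment rate ≈ 4.16%.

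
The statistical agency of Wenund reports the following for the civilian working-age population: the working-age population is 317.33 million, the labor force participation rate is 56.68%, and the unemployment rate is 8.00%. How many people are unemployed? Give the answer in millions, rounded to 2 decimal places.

About 14.39 million are unemployed.

Labor force = 0.5668 × 317.33 = 179.86 million.
Unemployed = 0.0800 × 179.86 ≈ 14.39 million.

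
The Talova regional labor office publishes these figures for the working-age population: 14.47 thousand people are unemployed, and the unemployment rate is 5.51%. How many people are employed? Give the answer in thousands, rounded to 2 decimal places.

Labor force = U / u = 14.47 / 0.0551 ≈ 262.61 thousand.
Employed = labor force − unemployed = 262.61 − 14.47 = 248.14 thousand.

About 248.14 thousand are employed.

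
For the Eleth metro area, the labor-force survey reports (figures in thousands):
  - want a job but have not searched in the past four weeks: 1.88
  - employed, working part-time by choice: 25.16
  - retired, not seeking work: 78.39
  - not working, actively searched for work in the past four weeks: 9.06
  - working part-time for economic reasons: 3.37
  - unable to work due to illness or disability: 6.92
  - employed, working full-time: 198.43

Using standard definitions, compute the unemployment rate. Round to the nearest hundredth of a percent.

Unemployment rate ≈ 3.84%.

Employed = 25.16 + 3.37 + 198.43 = 226.96 thousand (anyone who worked, including part-time for economic reasons, counts as employed).
Unemployed = 9.06 thousand.
Labor force = 226.96 + 9.06 = 236.02 thousand.
Unemployment rate = 9.06 / 236.02 = 3.84%.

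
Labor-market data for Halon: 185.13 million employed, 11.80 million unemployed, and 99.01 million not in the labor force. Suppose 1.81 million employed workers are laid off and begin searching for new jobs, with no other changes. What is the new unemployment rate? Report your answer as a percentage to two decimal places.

New unemployment rate ≈ 6.91%.

Initially, labor force = 185.13 + 11.80 = 196.93 million, so u = 11.80/196.93 = 5.99%.
After the change, employed falls and unemployed rises by 1.81; labor force unchanged → E = 183.32, U = 13.61, labor force = 196.93 million.
New unemployment rate = 13.61 / 196.93 = 6.91%.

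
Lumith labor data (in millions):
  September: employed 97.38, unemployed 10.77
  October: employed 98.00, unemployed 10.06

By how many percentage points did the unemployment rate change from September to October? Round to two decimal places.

The unemployment rate changed by −0.65 percentage points.

September: labor force = 97.38 + 10.77 = 108.15; u = 10.77/108.15 = 9.96%.
October: labor force = 98.00 + 10.06 = 108.06; u = 10.06/108.06 = 9.31%.
Change = 9.31% − 9.96% = −0.65 pp.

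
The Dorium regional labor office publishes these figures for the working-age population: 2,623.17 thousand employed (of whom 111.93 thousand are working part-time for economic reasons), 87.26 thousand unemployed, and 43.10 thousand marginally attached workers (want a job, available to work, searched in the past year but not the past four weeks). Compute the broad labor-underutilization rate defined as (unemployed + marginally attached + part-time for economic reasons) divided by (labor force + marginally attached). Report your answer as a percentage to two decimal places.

Labor force = 2,623.17 + 87.26 = 2,710.43 thousand.
Numerator = 87.26 + 43.10 + 111.93 = 242.29 thousand.
Denominator = 2,710.43 + 43.10 = 2,753.53 thousand.
Broad rate = 242.29 / 2,753.53 = 8.80%.

Broad underutilization rate ≈ 8.80%.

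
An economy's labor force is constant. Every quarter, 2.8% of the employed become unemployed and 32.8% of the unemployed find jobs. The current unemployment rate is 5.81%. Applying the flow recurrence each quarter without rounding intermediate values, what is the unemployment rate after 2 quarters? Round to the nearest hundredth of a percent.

Unemployment rate after two quarters ≈ 7.01%.

With a fixed labor force, u_{t+1} = u_t + s·(1−u_t) − f·u_t = u_t·(1−s−f) + s.
Here 1−s−f = 0.644 and s = 0.028.
u_1 = 0.058100 × 0.644 + 0.028 = 0.065416.
u_2 = 0.065416 × 0.644 + 0.028 = 0.070128.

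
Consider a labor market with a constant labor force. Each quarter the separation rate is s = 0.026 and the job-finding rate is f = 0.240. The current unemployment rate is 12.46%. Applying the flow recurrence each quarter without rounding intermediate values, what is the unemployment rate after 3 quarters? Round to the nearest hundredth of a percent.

With a fixed labor force, u_{t+1} = u_t + s·(1−u_t) − f·u_t = u_t·(1−s−f) + s.
Here 1−s−f = 0.734 and s = 0.026.
u_1 = 0.124600 × 0.734 + 0.026 = 0.117456.
u_2 = 0.117456 × 0.734 + 0.026 = 0.112213.
u_3 = 0.112213 × 0.734 + 0.026 = 0.108364.

Unemployment rate after three quarters ≈ 10.84%.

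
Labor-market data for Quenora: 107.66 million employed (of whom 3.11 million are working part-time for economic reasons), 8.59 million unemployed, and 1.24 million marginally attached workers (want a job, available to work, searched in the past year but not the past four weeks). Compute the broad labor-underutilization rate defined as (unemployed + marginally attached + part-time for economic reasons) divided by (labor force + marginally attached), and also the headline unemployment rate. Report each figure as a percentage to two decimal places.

Labor force = 107.66 + 8.59 = 116.25 million.
Numerator = 8.59 + 1.24 + 3.11 = 12.94 million.
Denominator = 116.25 + 1.24 = 117.49 million.
Broad rate = 12.94 / 117.49 = 11.01%.
Headline unemployment rate = 8.59 / 116.25 = 7.39%.

Broad underutilization rate ≈ 11.01%; headline unemployment rate ≈ 7.39%.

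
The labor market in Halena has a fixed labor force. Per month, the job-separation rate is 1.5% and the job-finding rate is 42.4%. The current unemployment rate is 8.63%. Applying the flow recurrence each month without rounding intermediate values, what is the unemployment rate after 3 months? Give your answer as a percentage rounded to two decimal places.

Unemployment rate after three months ≈ 4.34%.

With a fixed labor force, u_{t+1} = u_t + s·(1−u_t) − f·u_t = u_t·(1−s−f) + s.
Here 1−s−f = 0.561 and s = 0.015.
u_1 = 0.086300 × 0.561 + 0.015 = 0.063414.
u_2 = 0.063414 × 0.561 + 0.015 = 0.050575.
u_3 = 0.050575 × 0.561 + 0.015 = 0.043373.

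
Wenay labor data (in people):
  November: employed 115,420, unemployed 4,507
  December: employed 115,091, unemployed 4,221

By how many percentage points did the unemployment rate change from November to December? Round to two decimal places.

The unemployment rate changed by −0.22 percentage points.

November: labor force = 115,420 + 4,507 = 119,927; u = 4,507/119,927 = 3.76%.
December: labor force = 115,091 + 4,221 = 119,312; u = 4,221/119,312 = 3.54%.
Change = 3.54% − 3.76% = −0.22 pp.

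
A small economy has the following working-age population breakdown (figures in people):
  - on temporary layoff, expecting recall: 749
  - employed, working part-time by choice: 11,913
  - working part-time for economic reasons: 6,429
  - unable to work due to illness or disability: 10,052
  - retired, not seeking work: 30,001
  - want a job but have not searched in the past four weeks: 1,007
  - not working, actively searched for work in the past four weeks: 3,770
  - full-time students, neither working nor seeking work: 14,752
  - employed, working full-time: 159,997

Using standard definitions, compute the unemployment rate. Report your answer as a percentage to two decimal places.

Employed = 11,913 + 6,429 + 159,997 = 178,339 (anyone who worked, including part-time for economic reasons, counts as employed).
Unemployed = 749 + 3,770 = 4,519 (jobless and actively searching, or on temporary layoff).
Labor force = 178,339 + 4,519 = 182,858.
Unemployment rate = 4,519 / 182,858 = 2.47%.

Unemployment rate ≈ 2.47%.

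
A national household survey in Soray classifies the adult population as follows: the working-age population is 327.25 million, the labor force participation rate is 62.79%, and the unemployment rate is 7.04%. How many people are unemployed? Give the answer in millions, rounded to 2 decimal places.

Labor force = 0.6279 × 327.25 = 205.48 million.
Unemployed = 0.0704 × 205.48 ≈ 14.47 million.

About 14.47 million are unemployed.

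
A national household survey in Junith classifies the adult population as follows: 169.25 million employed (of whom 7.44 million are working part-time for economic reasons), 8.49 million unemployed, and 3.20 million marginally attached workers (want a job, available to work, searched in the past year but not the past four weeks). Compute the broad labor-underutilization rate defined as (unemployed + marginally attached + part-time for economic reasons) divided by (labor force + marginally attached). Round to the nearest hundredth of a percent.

Labor force = 169.25 + 8.49 = 177.74 million.
Numerator = 8.49 + 3.20 + 7.44 = 19.13 million.
Denominator = 177.74 + 3.20 = 180.94 million.
Broad rate = 19.13 / 180.94 = 10.57%.

Broad underutilization rate ≈ 10.57%.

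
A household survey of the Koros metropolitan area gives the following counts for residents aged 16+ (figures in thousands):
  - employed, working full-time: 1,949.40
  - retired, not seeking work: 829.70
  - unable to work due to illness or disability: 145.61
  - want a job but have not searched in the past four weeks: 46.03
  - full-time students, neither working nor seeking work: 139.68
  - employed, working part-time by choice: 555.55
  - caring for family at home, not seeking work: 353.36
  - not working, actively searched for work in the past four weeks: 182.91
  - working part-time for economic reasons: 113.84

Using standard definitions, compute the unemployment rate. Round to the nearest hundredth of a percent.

Unemployment rate ≈ 6.53%.

Employed = 1,949.40 + 555.55 + 113.84 = 2,618.79 thousand (anyone who worked, including part-time for economic reasons, counts as employed).
Unemployed = 182.91 thousand.
Labor force = 2,618.79 + 182.91 = 2,801.70 thousand.
Unemployment rate = 182.91 / 2,801.70 = 6.53%.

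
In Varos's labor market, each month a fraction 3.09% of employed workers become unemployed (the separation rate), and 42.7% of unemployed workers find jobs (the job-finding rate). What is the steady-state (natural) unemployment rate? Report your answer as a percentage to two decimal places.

At steady state the flows balance: s·E = f·U, so U/(E+U) = s/(s+f).
u* = 3.09 / (3.09 + 42.7) = 3.09 / 45.79 = 6.75%.

Steady-state unemployment rate ≈ 6.75%.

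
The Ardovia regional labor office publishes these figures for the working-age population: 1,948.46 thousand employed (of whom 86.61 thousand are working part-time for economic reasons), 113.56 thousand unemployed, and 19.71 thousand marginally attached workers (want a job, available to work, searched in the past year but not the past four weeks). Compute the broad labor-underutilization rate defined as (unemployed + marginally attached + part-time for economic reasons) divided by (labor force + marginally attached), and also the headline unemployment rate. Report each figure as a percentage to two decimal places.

Broad underutilization rate ≈ 10.56%; headline unemployment rate ≈ 5.51%.

Labor force = 1,948.46 + 113.56 = 2,062.02 thousand.
Numerator = 113.56 + 19.71 + 86.61 = 219.88 thousand.
Denominator = 2,062.02 + 19.71 = 2,081.73 thousand.
Broad rate = 219.88 / 2,081.73 = 10.56%.
Headline unemployment rate = 113.56 / 2,062.02 = 5.51%.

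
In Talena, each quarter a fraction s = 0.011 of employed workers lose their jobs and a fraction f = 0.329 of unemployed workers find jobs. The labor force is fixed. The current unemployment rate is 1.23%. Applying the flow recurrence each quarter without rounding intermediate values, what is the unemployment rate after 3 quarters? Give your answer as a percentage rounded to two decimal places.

Unemployment rate after three quarters ≈ 2.66%.

With a fixed labor force, u_{t+1} = u_t + s·(1−u_t) − f·u_t = u_t·(1−s−f) + s.
Here 1−s−f = 0.660 and s = 0.011.
u_1 = 0.012300 × 0.660 + 0.011 = 0.019118.
u_2 = 0.019118 × 0.660 + 0.011 = 0.023618.
u_3 = 0.023618 × 0.660 + 0.011 = 0.026588.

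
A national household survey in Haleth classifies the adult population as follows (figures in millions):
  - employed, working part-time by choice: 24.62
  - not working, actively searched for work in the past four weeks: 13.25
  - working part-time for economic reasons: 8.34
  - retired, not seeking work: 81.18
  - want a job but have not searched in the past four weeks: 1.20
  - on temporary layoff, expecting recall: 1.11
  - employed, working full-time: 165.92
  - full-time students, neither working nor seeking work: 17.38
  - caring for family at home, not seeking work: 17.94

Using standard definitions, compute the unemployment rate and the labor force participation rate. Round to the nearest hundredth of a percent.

Unemployment rate ≈ 6.73%; labor force participation rate ≈ 64.43%.

Employed = 24.62 + 8.34 + 165.92 = 198.88 million (anyone who worked, including part-time for economic reasons, counts as employed).
Unemployed = 13.25 + 1.11 = 14.36 million (jobless and actively searching, or on temporary layoff).
Labor force = 198.88 + 14.36 = 213.24 million.
Not in labor force = 81.18 + 1.20 + 17.38 + 17.94 = 117.70 million (those not working and not actively searching are outside the labor force — including those who want a job but have given up searching).
Civilian working-age population = 213.24 + 117.70 = 330.94 million.
Unemployment rate = 14.36 / 213.24 = 6.73%.
Labor force participation rate = 213.24 / 330.94 = 64.43%.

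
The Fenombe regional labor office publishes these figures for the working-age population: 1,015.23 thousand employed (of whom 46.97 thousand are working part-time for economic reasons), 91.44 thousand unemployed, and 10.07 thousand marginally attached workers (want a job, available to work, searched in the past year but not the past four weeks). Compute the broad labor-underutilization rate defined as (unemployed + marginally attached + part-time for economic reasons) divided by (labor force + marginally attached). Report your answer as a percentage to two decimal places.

Broad underutilization rate ≈ 13.30%.

Labor force = 1,015.23 + 91.44 = 1,106.67 thousand.
Numerator = 91.44 + 10.07 + 46.97 = 148.48 thousand.
Denominator = 1,106.67 + 10.07 = 1,116.74 thousand.
Broad rate = 148.48 / 1,116.74 = 13.30%.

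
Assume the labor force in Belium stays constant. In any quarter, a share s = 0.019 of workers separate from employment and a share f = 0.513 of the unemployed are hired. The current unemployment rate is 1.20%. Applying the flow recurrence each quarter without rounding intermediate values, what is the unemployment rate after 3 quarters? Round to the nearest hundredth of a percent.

Unemployment rate after three quarters ≈ 3.33%.

With a fixed labor force, u_{t+1} = u_t + s·(1−u_t) − f·u_t = u_t·(1−s−f) + s.
Here 1−s−f = 0.468 and s = 0.019.
u_1 = 0.012000 × 0.468 + 0.019 = 0.024616.
u_2 = 0.024616 × 0.468 + 0.019 = 0.030520.
u_3 = 0.030520 × 0.468 + 0.019 = 0.033283.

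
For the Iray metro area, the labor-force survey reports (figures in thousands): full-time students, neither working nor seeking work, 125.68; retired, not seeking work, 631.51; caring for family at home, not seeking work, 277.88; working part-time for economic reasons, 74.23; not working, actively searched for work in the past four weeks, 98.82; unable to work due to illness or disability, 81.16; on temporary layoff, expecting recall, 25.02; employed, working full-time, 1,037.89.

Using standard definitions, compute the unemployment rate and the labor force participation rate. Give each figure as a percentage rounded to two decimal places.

Employed = 74.23 + 1,037.89 = 1,112.12 thousand (anyone who worked, including part-time for economic reasons, counts as employed).
Unemployed = 98.82 + 25.02 = 123.84 thousand (jobless and actively searching, or on temporary layoff).
Labor force = 1,112.12 + 123.84 = 1,235.96 thousand.
Not in labor force = 125.68 + 631.51 + 277.88 + 81.16 = 1,116.23 thousand (those not working and not actively searching are outside the labor force).
Civilian working-age population = 1,235.96 + 1,116.23 = 2,352.19 thousand.
Unemployment rate = 123.84 / 1,235.96 = 10.02%.
Labor force participation rate = 1,235.96 / 2,352.19 = 52.55%.

Unemployment rate ≈ 10.02%; labor force participation rate ≈ 52.55%.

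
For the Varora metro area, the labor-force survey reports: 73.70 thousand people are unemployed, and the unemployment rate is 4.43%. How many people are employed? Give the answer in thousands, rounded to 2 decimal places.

Labor force = U / u = 73.70 / 0.0443 ≈ 1,663.66 thousand.
Employed = labor force − unemployed = 1,663.66 − 73.70 = 1,589.96 thousand.

About 1,589.96 thousand are employed.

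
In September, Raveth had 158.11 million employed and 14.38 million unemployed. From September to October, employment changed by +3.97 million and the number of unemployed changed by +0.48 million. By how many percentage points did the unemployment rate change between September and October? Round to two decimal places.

The unemployment rate changed by +0.06 percentage points.

September: labor force = 158.11 + 14.38 = 172.49; u = 14.38/172.49 = 8.34%.
October: labor force = 162.08 + 14.86 = 176.94; u = 14.86/176.94 = 8.40%.
Change = 8.40% − 8.34% = +0.06 pp.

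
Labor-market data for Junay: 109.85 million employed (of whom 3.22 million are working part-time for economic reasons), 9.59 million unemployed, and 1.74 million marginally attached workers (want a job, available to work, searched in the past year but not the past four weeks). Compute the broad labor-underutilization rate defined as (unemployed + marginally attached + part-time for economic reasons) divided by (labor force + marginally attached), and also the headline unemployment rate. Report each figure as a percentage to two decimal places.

Broad underutilization rate ≈ 12.01%; headline unemployment rate ≈ 8.03%.

Labor force = 109.85 + 9.59 = 119.44 million.
Numerator = 9.59 + 1.74 + 3.22 = 14.55 million.
Denominator = 119.44 + 1.74 = 121.18 million.
Broad rate = 14.55 / 121.18 = 12.01%.
Headline unemployment rate = 9.59 / 119.44 = 8.03%.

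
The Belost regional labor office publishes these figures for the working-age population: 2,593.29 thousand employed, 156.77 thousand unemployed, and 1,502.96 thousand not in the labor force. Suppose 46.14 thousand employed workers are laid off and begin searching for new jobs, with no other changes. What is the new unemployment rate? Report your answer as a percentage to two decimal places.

New unemployment rate ≈ 7.38%.

Initially, labor force = 2,593.29 + 156.77 = 2,750.06 thousand, so u = 156.77/2,750.06 = 5.70%.
After the change, employed falls and unemployed rises by 46.14; labor force unchanged → E = 2,547.15, U = 202.91, labor force = 2,750.06 thousand.
New unemployment rate = 202.91 / 2,750.06 = 7.38%.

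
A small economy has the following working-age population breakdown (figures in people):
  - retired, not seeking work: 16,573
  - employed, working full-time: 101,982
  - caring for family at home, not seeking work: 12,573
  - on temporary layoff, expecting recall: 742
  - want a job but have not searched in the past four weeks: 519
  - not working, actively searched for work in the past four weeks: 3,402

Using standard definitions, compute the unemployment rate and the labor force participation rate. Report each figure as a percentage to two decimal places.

Unemployment rate ≈ 3.90%; labor force participation rate ≈ 78.15%.

Employed = 101,982.
Unemployed = 742 + 3,402 = 4,144 (jobless and actively searching, or on temporary layoff).
Labor force = 101,982 + 4,144 = 106,126.
Not in labor force = 16,573 + 12,573 + 519 = 29,665 (those not working and not actively searching are outside the labor force — including those who want a job but have given up searching).
Civilian working-age population = 106,126 + 29,665 = 135,791.
Unemployment rate = 4,144 / 106,126 = 3.90%.
Labor force participation rate = 106,126 / 135,791 = 78.15%.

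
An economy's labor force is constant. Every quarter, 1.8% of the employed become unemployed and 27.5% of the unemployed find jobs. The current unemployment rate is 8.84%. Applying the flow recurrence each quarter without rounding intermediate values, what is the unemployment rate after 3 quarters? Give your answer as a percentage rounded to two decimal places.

Unemployment rate after three quarters ≈ 7.10%.

With a fixed labor force, u_{t+1} = u_t + s·(1−u_t) − f·u_t = u_t·(1−s−f) + s.
Here 1−s−f = 0.707 and s = 0.018.
u_1 = 0.088400 × 0.707 + 0.018 = 0.080499.
u_2 = 0.080499 × 0.707 + 0.018 = 0.074913.
u_3 = 0.074913 × 0.707 + 0.018 = 0.070963.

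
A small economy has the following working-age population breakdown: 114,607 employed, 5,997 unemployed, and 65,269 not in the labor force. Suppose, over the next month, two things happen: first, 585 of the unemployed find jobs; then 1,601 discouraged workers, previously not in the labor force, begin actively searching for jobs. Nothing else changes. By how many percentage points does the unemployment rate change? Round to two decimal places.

Initially, labor force = 114,607 + 5,997 = 120,604, so u = 5,997/120,604 = 4.97%.
After the first change, unemployed falls and employed rises by 585; labor force unchanged → E = 115,192, U = 5,412, labor force = 120,604.
After the second change, unemployed and labor force both rise by 1,601 → E = 115,192, U = 7,013, labor force = 122,205.
New unemployment rate = 7,013 / 122,205 = 5.74%.
Change = 5.74% − 4.97% = +0.77 percentage points.

The unemployment rate changes by +0.77 percentage points.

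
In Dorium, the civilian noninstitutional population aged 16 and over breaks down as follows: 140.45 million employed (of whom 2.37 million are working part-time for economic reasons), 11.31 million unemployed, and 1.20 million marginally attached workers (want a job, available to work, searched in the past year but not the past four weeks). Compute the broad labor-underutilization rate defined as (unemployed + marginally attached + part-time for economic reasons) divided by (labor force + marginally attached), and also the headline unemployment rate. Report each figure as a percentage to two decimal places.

Broad underutilization rate ≈ 9.73%; headline unemployment rate ≈ 7.45%.

Labor force = 140.45 + 11.31 = 151.76 million.
Numerator = 11.31 + 1.20 + 2.37 = 14.88 million.
Denominator = 151.76 + 1.20 = 152.96 million.
Broad rate = 14.88 / 152.96 = 9.73%.
Headline unemployment rate = 11.31 / 151.76 = 7.45%.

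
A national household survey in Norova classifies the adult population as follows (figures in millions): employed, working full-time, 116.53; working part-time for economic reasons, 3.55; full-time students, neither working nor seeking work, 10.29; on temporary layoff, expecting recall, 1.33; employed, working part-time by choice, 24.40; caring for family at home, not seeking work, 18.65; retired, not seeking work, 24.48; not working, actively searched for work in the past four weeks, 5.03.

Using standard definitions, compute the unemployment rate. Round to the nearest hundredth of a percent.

Unemployment rate ≈ 4.22%.

Employed = 116.53 + 3.55 + 24.40 = 144.48 million (anyone who worked, including part-time for economic reasons, counts as employed).
Unemployed = 1.33 + 5.03 = 6.36 million (jobless and actively searching, or on temporary layoff).
Labor force = 144.48 + 6.36 = 150.84 million.
Unemployment rate = 6.36 / 150.84 = 4.22%.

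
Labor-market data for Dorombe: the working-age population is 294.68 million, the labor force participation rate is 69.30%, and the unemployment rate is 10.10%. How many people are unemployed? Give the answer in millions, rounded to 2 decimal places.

About 20.63 million are unemployed.

Labor force = 0.6930 × 294.68 = 204.21 million.
Unemployed = 0.1010 × 204.21 ≈ 20.63 million.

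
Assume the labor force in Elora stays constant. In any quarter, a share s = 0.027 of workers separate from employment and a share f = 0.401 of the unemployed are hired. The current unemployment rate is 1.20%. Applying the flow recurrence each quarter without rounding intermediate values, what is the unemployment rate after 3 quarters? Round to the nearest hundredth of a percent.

Unemployment rate after three quarters ≈ 5.35%.

With a fixed labor force, u_{t+1} = u_t + s·(1−u_t) − f·u_t = u_t·(1−s−f) + s.
Here 1−s−f = 0.572 and s = 0.027.
u_1 = 0.012000 × 0.572 + 0.027 = 0.033864.
u_2 = 0.033864 × 0.572 + 0.027 = 0.046370.
u_3 = 0.046370 × 0.572 + 0.027 = 0.053524.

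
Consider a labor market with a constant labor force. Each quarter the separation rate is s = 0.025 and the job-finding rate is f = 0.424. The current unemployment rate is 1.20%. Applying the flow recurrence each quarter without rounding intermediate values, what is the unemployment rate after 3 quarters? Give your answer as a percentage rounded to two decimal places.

With a fixed labor force, u_{t+1} = u_t + s·(1−u_t) − f·u_t = u_t·(1−s−f) + s.
Here 1−s−f = 0.551 and s = 0.025.
u_1 = 0.012000 × 0.551 + 0.025 = 0.031612.
u_2 = 0.031612 × 0.551 + 0.025 = 0.042418.
u_3 = 0.042418 × 0.551 + 0.025 = 0.048372.

Unemployment rate after three quarters ≈ 4.84%.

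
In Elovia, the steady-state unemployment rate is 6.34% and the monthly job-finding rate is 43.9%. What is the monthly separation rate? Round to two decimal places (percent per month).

Separation rate ≈ 2.97% per month.

From u* = s/(s+f): s = u·f/(1−u).
s = 0.0634 × 43.9 / (1 − 0.0634) = 2.7833 / 0.9366 ≈ 2.97% per month.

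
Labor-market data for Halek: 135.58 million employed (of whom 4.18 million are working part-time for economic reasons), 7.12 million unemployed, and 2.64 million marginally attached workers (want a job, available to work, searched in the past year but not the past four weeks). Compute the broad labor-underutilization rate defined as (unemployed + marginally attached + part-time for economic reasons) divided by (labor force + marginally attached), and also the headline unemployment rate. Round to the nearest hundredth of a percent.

Broad underutilization rate ≈ 9.59%; headline unemployment rate ≈ 4.99%.

Labor force = 135.58 + 7.12 = 142.70 million.
Numerator = 7.12 + 2.64 + 4.18 = 13.94 million.
Denominator = 142.70 + 2.64 = 145.34 million.
Broad rate = 13.94 / 145.34 = 9.59%.
Headline unemployment rate = 7.12 / 142.70 = 4.99%.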